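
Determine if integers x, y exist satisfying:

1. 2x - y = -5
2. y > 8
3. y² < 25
No

A contradictory subset is {y > 8, y² < 25}. No integer assignment can satisfy these jointly:

  - y > 8: bounds one variable relative to a constant
  - y² < 25: restricts y to |y| ≤ 4

Direct contradiction: the bounds on y require y ≥ 9 and y ≤ 4 simultaneously, which is empty.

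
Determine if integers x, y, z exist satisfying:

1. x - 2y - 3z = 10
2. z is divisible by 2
Yes

Take x = 10, y = 0, z = 0. Substituting into each constraint:
  (1) 10 - 2(0) - 3(0) = 10 ✓
  (2) 0 = 2 × 0, remainder 0 ✓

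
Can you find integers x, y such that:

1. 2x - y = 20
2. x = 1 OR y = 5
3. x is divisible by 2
No

The full constraint system is jointly infeasible over the integers. Each constraint and what it forces:

  - 2x - y = 20: is a linear equation tying the variables together
  - x = 1 OR y = 5: forces a choice: either x = 1 or y = 5
  - x is divisible by 2: restricts x to multiples of 2

Split on the disjunction (x = 1 OR y = 5):
  • If x = 1: this contradicts the divisibility constraint — 1 is not a multiple of 2.
  • If y = 5: with y = 5, writing x = 2x', every remaining term of the linear equation is divisible by 4, so the left side is ≡ 0 (mod 4); but the right side 25 ≡ 1 (mod 4). No integers can satisfy it.
Both branches are infeasible, so the system has no integer solution.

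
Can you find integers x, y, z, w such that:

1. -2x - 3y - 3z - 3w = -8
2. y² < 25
Yes

Take x = 4, y = 0, z = 0, w = 0. Substituting into each constraint:
  (1) -2(4) - 3(0) - 3(0) - 3(0) = -8 ✓
  (2) y² = (0)² = 0, and 0 < 25 ✓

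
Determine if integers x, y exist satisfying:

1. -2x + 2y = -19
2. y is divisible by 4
No

Even the single constraint (-2x + 2y = -19) is infeasible over the integers.

  - -2x + 2y = -19: every term on the left is divisible by 2, so the LHS ≡ 0 (mod 2), but the RHS -19 is not — no integer solution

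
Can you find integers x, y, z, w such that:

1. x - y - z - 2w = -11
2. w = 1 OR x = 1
Yes

Take x = 0, y = 0, z = 9, w = 1. Substituting into each constraint:
  (1) 0 + 0 + (-9) - 2(1) = -11 ✓
  (2) w = 1, target 1 ✓ (first branch holds)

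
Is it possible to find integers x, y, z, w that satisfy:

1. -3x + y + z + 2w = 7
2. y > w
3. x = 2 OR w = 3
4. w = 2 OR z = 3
Yes

Take x = 2, y = 7, z = 2, w = 2. Substituting into each constraint:
  (1) -3(2) + 7 + 2 + 2(2) = 7 ✓
  (2) 7 > 2 ✓
  (3) x = 2, target 2 ✓ (first branch holds)
  (4) w = 2, target 2 ✓ (first branch holds)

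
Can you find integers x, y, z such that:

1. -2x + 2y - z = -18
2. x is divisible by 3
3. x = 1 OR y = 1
Yes

Take x = 3, y = 1, z = 14. Substituting into each constraint:
  (1) -2(3) + 2(1) + (-14) = -18 ✓
  (2) 3 = 3 × 1, remainder 0 ✓
  (3) y = 1, target 1 ✓ (second branch holds)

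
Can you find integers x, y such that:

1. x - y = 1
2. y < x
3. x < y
No

A contradictory subset is {y < x, x < y}. No integer assignment can satisfy these jointly:

  - y < x: bounds one variable relative to another variable
  - x < y: bounds one variable relative to another variable

Direct contradiction: x > y and y > x cannot both hold.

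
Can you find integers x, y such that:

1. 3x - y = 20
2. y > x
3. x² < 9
No

The full constraint system is jointly infeasible over the integers. Each constraint and what it forces:

  - 3x - y = 20: is a linear equation tying the variables together
  - y > x: bounds one variable relative to another variable
  - x² < 9: restricts x to |x| ≤ 2

Propagating the comparison: y > x and x ≥ -2 give y ≥ -1. Range argument: with x ∈ [-2, 2], y ∈ [-1, ∞], the left side of the equation is at most 7, but the right side is 20 > 7. No integer solution exists.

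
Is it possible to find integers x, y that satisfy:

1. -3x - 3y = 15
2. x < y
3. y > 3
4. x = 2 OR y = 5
Yes

Take x = -10, y = 5. Substituting into each constraint:
  (1) -3(-10) - 3(5) = 15 ✓
  (2) -10 < 5 ✓
  (3) 5 > 3 ✓
  (4) y = 5, target 5 ✓ (second branch holds)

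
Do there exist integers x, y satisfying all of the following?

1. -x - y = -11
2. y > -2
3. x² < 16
Yes

Take x = 0, y = 11. Substituting into each constraint:
  (1) 0 + (-11) = -11 ✓
  (2) 11 > -2 ✓
  (3) x² = (0)² = 0, and 0 < 16 ✓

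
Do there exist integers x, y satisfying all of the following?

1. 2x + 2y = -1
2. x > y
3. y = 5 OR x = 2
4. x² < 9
No

Even the single constraint (2x + 2y = -1) is infeasible over the integers.

  - 2x + 2y = -1: every term on the left is divisible by 2, so the LHS ≡ 0 (mod 2), but the RHS -1 is not — no integer solution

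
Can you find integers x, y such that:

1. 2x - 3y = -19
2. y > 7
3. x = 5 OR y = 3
No

The full constraint system is jointly infeasible over the integers. Each constraint and what it forces:

  - 2x - 3y = -19: is a linear equation tying the variables together
  - y > 7: bounds one variable relative to a constant
  - x = 5 OR y = 3: forces a choice: either x = 5 or y = 3

Split on the disjunction (x = 5 OR y = 3):
  • If x = 5: with x = 5, every remaining term of the linear equation is divisible by 3, so the left side is ≡ 0 (mod 3); but the right side -29 ≡ 1 (mod 3). No integers can satisfy it.
  • If y = 3: this contradicts the bound y ≥ 8.
Both branches are infeasible, so the system has no integer solution.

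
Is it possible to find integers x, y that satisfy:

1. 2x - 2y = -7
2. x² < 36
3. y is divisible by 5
No

Even the single constraint (2x - 2y = -7) is infeasible over the integers.

  - 2x - 2y = -7: every term on the left is divisible by 2, so the LHS ≡ 0 (mod 2), but the RHS -7 is not — no integer solution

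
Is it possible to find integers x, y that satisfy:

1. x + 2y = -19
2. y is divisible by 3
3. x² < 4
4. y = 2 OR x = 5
No

A contradictory subset is {y is divisible by 3, x² < 4, y = 2 OR x = 5}. No integer assignment can satisfy these jointly:

  - y is divisible by 3: restricts y to multiples of 3
  - x² < 4: restricts x to |x| ≤ 1
  - y = 2 OR x = 5: forces a choice: either y = 2 or x = 5

Split on the disjunction (y = 2 OR x = 5):
  • If y = 2: this contradicts the divisibility constraint — 2 is not a multiple of 3.
  • If x = 5: this contradicts x² < 4, which requires |x| ≤ 1.
Both branches are infeasible, so the system has no integer solution.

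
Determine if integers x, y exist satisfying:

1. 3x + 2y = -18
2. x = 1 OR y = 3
Yes

Take x = -8, y = 3. Substituting into each constraint:
  (1) 3(-8) + 2(3) = -18 ✓
  (2) y = 3, target 3 ✓ (second branch holds)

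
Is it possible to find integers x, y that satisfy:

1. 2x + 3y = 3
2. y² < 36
Yes

Take x = 0, y = 1. Substituting into each constraint:
  (1) 2(0) + 3(1) = 3 ✓
  (2) y² = (1)² = 1, and 1 < 36 ✓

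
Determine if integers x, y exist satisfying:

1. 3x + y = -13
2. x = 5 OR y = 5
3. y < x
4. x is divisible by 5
Yes

Take x = 5, y = -28. Substituting into each constraint:
  (1) 3(5) + (-28) = -13 ✓
  (2) x = 5, target 5 ✓ (first branch holds)
  (3) -28 < 5 ✓
  (4) 5 = 5 × 1, remainder 0 ✓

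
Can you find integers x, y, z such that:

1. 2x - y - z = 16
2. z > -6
Yes

Take x = 0, y = -16, z = 0. Substituting into each constraint:
  (1) 2(0) + 16 + 0 = 16 ✓
  (2) 0 > -6 ✓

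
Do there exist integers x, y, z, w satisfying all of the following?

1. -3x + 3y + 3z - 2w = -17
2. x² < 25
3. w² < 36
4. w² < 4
Yes

Take x = 0, y = 0, z = -5, w = 1. Substituting into each constraint:
  (1) -3(0) + 3(0) + 3(-5) - 2(1) = -17 ✓
  (2) x² = (0)² = 0, and 0 < 25 ✓
  (3) w² = (1)² = 1, and 1 < 36 ✓
  (4) w² = (1)² = 1, and 1 < 4 ✓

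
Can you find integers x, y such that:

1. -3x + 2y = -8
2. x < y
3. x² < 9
No

The full constraint system is jointly infeasible over the integers. Each constraint and what it forces:

  - -3x + 2y = -8: is a linear equation tying the variables together
  - x < y: bounds one variable relative to another variable
  - x² < 9: restricts x to |x| ≤ 2

The bounds confine x to {-2, -1, 0, 1, 2}. For each value, substitute into the equation:
  • x = -2: the equation forces y = -7, but y > x fails since -7 ≤ -2.
  • x = -1: the equation gives 2y = -11, so y would not be an integer.
  • x = 0: the equation forces y = -4, but y > x fails since -4 ≤ 0.
  • x = 1: the equation gives 2y = -5, so y would not be an integer.
  • x = 2: the equation forces y = -1, but y > x fails since -1 ≤ 2.
Every case fails, so no integer solution exists.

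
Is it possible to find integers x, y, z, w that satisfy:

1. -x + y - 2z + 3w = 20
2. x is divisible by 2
Yes

Take x = 0, y = 20, z = 0, w = 0. Substituting into each constraint:
  (1) 0 + 20 - 2(0) + 3(0) = 20 ✓
  (2) 0 = 2 × 0, remainder 0 ✓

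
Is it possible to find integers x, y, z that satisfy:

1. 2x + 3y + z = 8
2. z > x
Yes

Take x = 0, y = 2, z = 2. Substituting into each constraint:
  (1) 2(0) + 3(2) + 2 = 8 ✓
  (2) 2 > 0 ✓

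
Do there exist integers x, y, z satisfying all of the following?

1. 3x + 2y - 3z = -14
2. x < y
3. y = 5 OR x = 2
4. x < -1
Yes

Take x = -2, y = 5, z = 6. Substituting into each constraint:
  (1) 3(-2) + 2(5) - 3(6) = -14 ✓
  (2) -2 < 5 ✓
  (3) y = 5, target 5 ✓ (first branch holds)
  (4) -2 < -1 ✓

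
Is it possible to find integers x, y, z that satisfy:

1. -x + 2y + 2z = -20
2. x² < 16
Yes

Take x = 0, y = -10, z = 0. Substituting into each constraint:
  (1) 0 + 2(-10) + 2(0) = -20 ✓
  (2) x² = (0)² = 0, and 0 < 16 ✓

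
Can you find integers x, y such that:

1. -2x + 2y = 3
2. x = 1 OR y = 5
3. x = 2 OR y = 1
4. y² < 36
No

Even the single constraint (-2x + 2y = 3) is infeasible over the integers.

  - -2x + 2y = 3: every term on the left is divisible by 2, so the LHS ≡ 0 (mod 2), but the RHS 3 is not — no integer solution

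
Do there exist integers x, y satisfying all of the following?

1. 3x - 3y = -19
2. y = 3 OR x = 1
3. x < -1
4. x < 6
No

Even the single constraint (3x - 3y = -19) is infeasible over the integers.

  - 3x - 3y = -19: every term on the left is divisible by 3, so the LHS ≡ 0 (mod 3), but the RHS -19 is not — no integer solution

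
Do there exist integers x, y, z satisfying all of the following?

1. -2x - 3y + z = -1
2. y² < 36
Yes

Take x = -1, y = 1, z = 0. Substituting into each constraint:
  (1) -2(-1) - 3(1) + 0 = -1 ✓
  (2) y² = (1)² = 1, and 1 < 36 ✓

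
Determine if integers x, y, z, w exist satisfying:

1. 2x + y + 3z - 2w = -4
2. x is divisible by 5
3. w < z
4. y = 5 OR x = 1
Yes

Take x = 5, y = 5, z = -21, w = -22. Substituting into each constraint:
  (1) 2(5) + 5 + 3(-21) - 2(-22) = -4 ✓
  (2) 5 = 5 × 1, remainder 0 ✓
  (3) -22 < -21 ✓
  (4) y = 5, target 5 ✓ (first branch holds)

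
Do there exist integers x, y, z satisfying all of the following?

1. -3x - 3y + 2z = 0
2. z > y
Yes

Take x = 0, y = 2, z = 3. Substituting into each constraint:
  (1) -3(0) - 3(2) + 2(3) = 0 ✓
  (2) 3 > 2 ✓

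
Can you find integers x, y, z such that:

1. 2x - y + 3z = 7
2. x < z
Yes

Take x = -1, y = -9, z = 0. Substituting into each constraint:
  (1) 2(-1) + 9 + 3(0) = 7 ✓
  (2) -1 < 0 ✓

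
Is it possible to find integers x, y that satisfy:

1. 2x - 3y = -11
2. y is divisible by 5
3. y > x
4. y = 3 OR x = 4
No

A contradictory subset is {2x - 3y = -11, y is divisible by 5, y = 3 OR x = 4}. No integer assignment can satisfy these jointly:

  - 2x - 3y = -11: is a linear equation tying the variables together
  - y is divisible by 5: restricts y to multiples of 5
  - y = 3 OR x = 4: forces a choice: either y = 3 or x = 4

Split on the disjunction (y = 3 OR x = 4):
  • If y = 3: this contradicts the divisibility constraint — 3 is not a multiple of 5.
  • If x = 4: with x = 4, writing y = 5y', every remaining term of the linear equation is divisible by 15, so the left side is ≡ 0 (mod 15); but the right side -19 ≡ 11 (mod 15). No integers can satisfy it.
Both branches are infeasible, so the system has no integer solution.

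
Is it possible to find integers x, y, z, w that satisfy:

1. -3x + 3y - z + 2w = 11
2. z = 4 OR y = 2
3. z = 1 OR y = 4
Yes

Take x = -2, y = 2, z = 1, w = 0. Substituting into each constraint:
  (1) -3(-2) + 3(2) + (-1) + 2(0) = 11 ✓
  (2) y = 2, target 2 ✓ (second branch holds)
  (3) z = 1, target 1 ✓ (first branch holds)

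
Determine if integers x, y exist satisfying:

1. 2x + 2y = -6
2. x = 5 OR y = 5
Yes

Take x = -8, y = 5. Substituting into each constraint:
  (1) 2(-8) + 2(5) = -6 ✓
  (2) y = 5, target 5 ✓ (second branch holds)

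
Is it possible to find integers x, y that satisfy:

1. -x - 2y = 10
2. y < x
Yes

Take x = -2, y = -4. Substituting into each constraint:
  (1) 2 - 2(-4) = 10 ✓
  (2) -4 < -2 ✓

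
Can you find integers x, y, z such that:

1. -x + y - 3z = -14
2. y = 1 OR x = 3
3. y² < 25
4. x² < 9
Yes

Take x = 0, y = 1, z = 5. Substituting into each constraint:
  (1) 0 + 1 - 3(5) = -14 ✓
  (2) y = 1, target 1 ✓ (first branch holds)
  (3) y² = (1)² = 1, and 1 < 25 ✓
  (4) x² = (0)² = 0, and 0 < 9 ✓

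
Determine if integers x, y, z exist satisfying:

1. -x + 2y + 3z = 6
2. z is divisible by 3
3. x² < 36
Yes

Take x = 0, y = 3, z = 0. Substituting into each constraint:
  (1) 0 + 2(3) + 3(0) = 6 ✓
  (2) 0 = 3 × 0, remainder 0 ✓
  (3) x² = (0)² = 0, and 0 < 36 ✓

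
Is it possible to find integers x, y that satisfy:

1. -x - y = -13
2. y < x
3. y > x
No

A contradictory subset is {y < x, y > x}. No integer assignment can satisfy these jointly:

  - y < x: bounds one variable relative to another variable
  - y > x: bounds one variable relative to another variable

Direct contradiction: x > y and y > x cannot both hold.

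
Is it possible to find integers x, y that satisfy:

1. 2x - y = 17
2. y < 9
Yes

Take x = 9, y = 1. Substituting into each constraint:
  (1) 2(9) + (-1) = 17 ✓
  (2) 1 < 9 ✓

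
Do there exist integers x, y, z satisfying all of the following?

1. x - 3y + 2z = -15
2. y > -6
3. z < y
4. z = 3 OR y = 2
Yes

Take x = -9, y = 4, z = 3. Substituting into each constraint:
  (1) (-9) - 3(4) + 2(3) = -15 ✓
  (2) 4 > -6 ✓
  (3) 3 < 4 ✓
  (4) z = 3, target 3 ✓ (first branch holds)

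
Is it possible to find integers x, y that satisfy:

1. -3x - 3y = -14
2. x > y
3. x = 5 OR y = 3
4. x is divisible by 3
No

Even the single constraint (-3x - 3y = -14) is infeasible over the integers.

  - -3x - 3y = -14: every term on the left is divisible by 3, so the LHS ≡ 0 (mod 3), but the RHS -14 is not — no integer solution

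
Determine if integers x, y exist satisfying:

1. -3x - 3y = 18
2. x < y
Yes

Take x = -4, y = -2. Substituting into each constraint:
  (1) -3(-4) - 3(-2) = 18 ✓
  (2) -4 < -2 ✓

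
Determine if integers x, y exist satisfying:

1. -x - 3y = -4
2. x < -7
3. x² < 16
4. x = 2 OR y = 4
No

A contradictory subset is {x < -7, x² < 16}. No integer assignment can satisfy these jointly:

  - x < -7: bounds one variable relative to a constant
  - x² < 16: restricts x to |x| ≤ 3

Direct contradiction: the bounds on x require x ≥ -3 and x ≤ -8 simultaneously, which is empty.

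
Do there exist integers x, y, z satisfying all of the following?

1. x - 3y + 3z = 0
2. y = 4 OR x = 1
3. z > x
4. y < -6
No

The full constraint system is jointly infeasible over the integers. Each constraint and what it forces:

  - x - 3y + 3z = 0: is a linear equation tying the variables together
  - y = 4 OR x = 1: forces a choice: either y = 4 or x = 1
  - z > x: bounds one variable relative to another variable
  - y < -6: bounds one variable relative to a constant

Split on the disjunction (y = 4 OR x = 1):
  • If y = 4: this contradicts the bound y ≤ -7.
  • If x = 1: with x = 1, every remaining term of the linear equation is divisible by 3, so the left side is ≡ 0 (mod 3); but the right side -1 ≡ 2 (mod 3). No integers can satisfy it.
Both branches are infeasible, so the system has no integer solution.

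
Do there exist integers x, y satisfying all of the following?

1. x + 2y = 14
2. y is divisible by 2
Yes

Take x = 14, y = 0. Substituting into each constraint:
  (1) 14 + 2(0) = 14 ✓
  (2) 0 = 2 × 0, remainder 0 ✓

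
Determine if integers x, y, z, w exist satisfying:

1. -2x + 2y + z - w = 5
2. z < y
Yes

Take x = 0, y = 2, z = 1, w = 0. Substituting into each constraint:
  (1) -2(0) + 2(2) + 1 + 0 = 5 ✓
  (2) 1 < 2 ✓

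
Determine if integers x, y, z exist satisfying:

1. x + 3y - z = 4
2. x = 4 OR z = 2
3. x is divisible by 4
Yes

Take x = 0, y = 2, z = 2. Substituting into each constraint:
  (1) 0 + 3(2) + (-2) = 4 ✓
  (2) z = 2, target 2 ✓ (second branch holds)
  (3) 0 = 4 × 0, remainder 0 ✓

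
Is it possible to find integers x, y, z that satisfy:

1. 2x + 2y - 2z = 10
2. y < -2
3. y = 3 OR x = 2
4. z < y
Yes

Take x = 2, y = -3, z = -6. Substituting into each constraint:
  (1) 2(2) + 2(-3) - 2(-6) = 10 ✓
  (2) -3 < -2 ✓
  (3) x = 2, target 2 ✓ (second branch holds)
  (4) -6 < -3 ✓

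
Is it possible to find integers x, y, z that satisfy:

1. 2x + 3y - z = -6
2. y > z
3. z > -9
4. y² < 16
Yes

Take x = -6, y = 2, z = 0. Substituting into each constraint:
  (1) 2(-6) + 3(2) + 0 = -6 ✓
  (2) 2 > 0 ✓
  (3) 0 > -9 ✓
  (4) y² = (2)² = 4, and 4 < 16 ✓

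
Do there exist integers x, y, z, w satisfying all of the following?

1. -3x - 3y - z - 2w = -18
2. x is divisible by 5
Yes

Take x = 0, y = 0, z = 18, w = 0. Substituting into each constraint:
  (1) -3(0) - 3(0) + (-18) - 2(0) = -18 ✓
  (2) 0 = 5 × 0, remainder 0 ✓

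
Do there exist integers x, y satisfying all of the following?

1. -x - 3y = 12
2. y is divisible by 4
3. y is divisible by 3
Yes

Take x = -12, y = 0. Substituting into each constraint:
  (1) 12 - 3(0) = 12 ✓
  (2) 0 = 4 × 0, remainder 0 ✓
  (3) 0 = 3 × 0, remainder 0 ✓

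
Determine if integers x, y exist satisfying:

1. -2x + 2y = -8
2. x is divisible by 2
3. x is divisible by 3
Yes

Take x = 0, y = -4. Substituting into each constraint:
  (1) -2(0) + 2(-4) = -8 ✓
  (2) 0 = 2 × 0, remainder 0 ✓
  (3) 0 = 3 × 0, remainder 0 ✓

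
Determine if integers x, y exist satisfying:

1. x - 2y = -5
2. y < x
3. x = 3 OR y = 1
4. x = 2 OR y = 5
No

A contradictory subset is {x - 2y = -5, y < x, x = 3 OR y = 1}. No integer assignment can satisfy these jointly:

  - x - 2y = -5: is a linear equation tying the variables together
  - y < x: bounds one variable relative to another variable
  - x = 3 OR y = 1: forces a choice: either x = 3 or y = 1

Split on the disjunction (x = 3 OR y = 1):
  • If x = 3: the equation forces y = 4, giving (x, y) = (3, 4), which violates x > y.
  • If y = 1: the equation forces x = -3, giving (y, x) = (1, -3), which violates x > y.
Both branches are infeasible, so the system has no integer solution.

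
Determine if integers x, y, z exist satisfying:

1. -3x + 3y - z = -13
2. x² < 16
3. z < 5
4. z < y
Yes

Take x = 0, y = -7, z = -8. Substituting into each constraint:
  (1) -3(0) + 3(-7) + 8 = -13 ✓
  (2) x² = (0)² = 0, and 0 < 16 ✓
  (3) -8 < 5 ✓
  (4) -8 < -7 ✓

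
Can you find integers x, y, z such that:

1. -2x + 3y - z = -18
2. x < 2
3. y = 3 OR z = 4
Yes

Take x = 0, y = 3, z = 27. Substituting into each constraint:
  (1) -2(0) + 3(3) + (-27) = -18 ✓
  (2) 0 < 2 ✓
  (3) y = 3, target 3 ✓ (first branch holds)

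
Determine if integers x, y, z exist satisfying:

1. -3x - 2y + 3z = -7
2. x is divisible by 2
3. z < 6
Yes

Take x = 0, y = 2, z = -1. Substituting into each constraint:
  (1) -3(0) - 2(2) + 3(-1) = -7 ✓
  (2) 0 = 2 × 0, remainder 0 ✓
  (3) -1 < 6 ✓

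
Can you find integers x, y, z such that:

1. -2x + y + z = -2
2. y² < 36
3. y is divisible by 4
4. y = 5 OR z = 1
No

A contradictory subset is {-2x + y + z = -2, y is divisible by 4, y = 5 OR z = 1}. No integer assignment can satisfy these jointly:

  - -2x + y + z = -2: is a linear equation tying the variables together
  - y is divisible by 4: restricts y to multiples of 4
  - y = 5 OR z = 1: forces a choice: either y = 5 or z = 1

Split on the disjunction (y = 5 OR z = 1):
  • If y = 5: this contradicts the divisibility constraint — 5 is not a multiple of 4.
  • If z = 1: with z = 1, writing y = 4y', every remaining term of the linear equation is divisible by 2, so the left side is ≡ 0 (mod 2); but the right side -3 ≡ 1 (mod 2). No integers can satisfy it.
Both branches are infeasible, so the system has no integer solution.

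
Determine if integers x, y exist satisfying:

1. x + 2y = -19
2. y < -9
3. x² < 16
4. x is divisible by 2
No

A contradictory subset is {x + 2y = -19, x is divisible by 2}. No integer assignment can satisfy these jointly:

  - x + 2y = -19: is a linear equation tying the variables together
  - x is divisible by 2: restricts x to multiples of 2

Modular obstruction: writing x = 2x', every remaining term of the linear equation is divisible by 2, so the left side is ≡ 0 (mod 2); but the right side -19 ≡ 1 (mod 2). No integers can satisfy it.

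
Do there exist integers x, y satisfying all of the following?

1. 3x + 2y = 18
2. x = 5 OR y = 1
No

The full constraint system is jointly infeasible over the integers. Each constraint and what it forces:

  - 3x + 2y = 18: is a linear equation tying the variables together
  - x = 5 OR y = 1: forces a choice: either x = 5 or y = 1

Split on the disjunction (x = 5 OR y = 1):
  • If x = 5: with x = 5, every remaining term of the linear equation is divisible by 2, so the left side is ≡ 0 (mod 2); but the right side 3 ≡ 1 (mod 2). No integers can satisfy it.
  • If y = 1: with y = 1, every remaining term of the linear equation is divisible by 3, so the left side is ≡ 0 (mod 3); but the right side 16 ≡ 1 (mod 3). No integers can satisfy it.
Both branches are infeasible, so the system has no integer solution.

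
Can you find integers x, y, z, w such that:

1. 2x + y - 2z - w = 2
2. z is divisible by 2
Yes

Take x = 1, y = 0, z = 0, w = 0. Substituting into each constraint:
  (1) 2(1) + 0 - 2(0) + 0 = 2 ✓
  (2) 0 = 2 × 0, remainder 0 ✓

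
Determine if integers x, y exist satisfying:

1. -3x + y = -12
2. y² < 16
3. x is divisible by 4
Yes

Take x = 4, y = 0. Substituting into each constraint:
  (1) -3(4) + 0 = -12 ✓
  (2) y² = (0)² = 0, and 0 < 16 ✓
  (3) 4 = 4 × 1, remainder 0 ✓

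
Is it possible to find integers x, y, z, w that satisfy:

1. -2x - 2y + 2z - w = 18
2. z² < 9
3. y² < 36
Yes

Take x = 0, y = 0, z = 0, w = -18. Substituting into each constraint:
  (1) -2(0) - 2(0) + 2(0) + 18 = 18 ✓
  (2) z² = (0)² = 0, and 0 < 9 ✓
  (3) y² = (0)² = 0, and 0 < 36 ✓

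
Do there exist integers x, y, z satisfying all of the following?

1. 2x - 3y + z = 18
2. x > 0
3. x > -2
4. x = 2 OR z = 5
Yes

Take x = 2, y = -2, z = 8. Substituting into each constraint:
  (1) 2(2) - 3(-2) + 8 = 18 ✓
  (2) 2 > 0 ✓
  (3) 2 > -2 ✓
  (4) x = 2, target 2 ✓ (first branch holds)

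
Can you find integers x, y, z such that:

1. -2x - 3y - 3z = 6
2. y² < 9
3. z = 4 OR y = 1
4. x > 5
Yes

Take x = 6, y = 1, z = -7. Substituting into each constraint:
  (1) -2(6) - 3(1) - 3(-7) = 6 ✓
  (2) y² = (1)² = 1, and 1 < 9 ✓
  (3) y = 1, target 1 ✓ (second branch holds)
  (4) 6 > 5 ✓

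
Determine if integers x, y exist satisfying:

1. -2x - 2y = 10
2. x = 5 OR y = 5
Yes

Take x = 5, y = -10. Substituting into each constraint:
  (1) -2(5) - 2(-10) = 10 ✓
  (2) x = 5, target 5 ✓ (first branch holds)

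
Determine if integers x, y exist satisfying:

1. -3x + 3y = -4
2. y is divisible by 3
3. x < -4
No

Even the single constraint (-3x + 3y = -4) is infeasible over the integers.

  - -3x + 3y = -4: every term on the left is divisible by 3, so the LHS ≡ 0 (mod 3), but the RHS -4 is not — no integer solution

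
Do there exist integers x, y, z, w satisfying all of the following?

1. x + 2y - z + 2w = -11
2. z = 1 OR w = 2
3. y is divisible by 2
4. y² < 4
Yes

Take x = 0, y = 0, z = 1, w = -5. Substituting into each constraint:
  (1) 0 + 2(0) + (-1) + 2(-5) = -11 ✓
  (2) z = 1, target 1 ✓ (first branch holds)
  (3) 0 = 2 × 0, remainder 0 ✓
  (4) y² = (0)² = 0, and 0 < 4 ✓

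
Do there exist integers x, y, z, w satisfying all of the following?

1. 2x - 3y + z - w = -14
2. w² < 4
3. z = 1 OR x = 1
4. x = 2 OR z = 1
Yes

Take x = 0, y = 5, z = 1, w = 0. Substituting into each constraint:
  (1) 2(0) - 3(5) + 1 + 0 = -14 ✓
  (2) w² = (0)² = 0, and 0 < 4 ✓
  (3) z = 1, target 1 ✓ (first branch holds)
  (4) z = 1, target 1 ✓ (second branch holds)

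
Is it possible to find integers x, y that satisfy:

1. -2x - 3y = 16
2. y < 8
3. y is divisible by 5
Yes

Take x = -8, y = 0. Substituting into each constraint:
  (1) -2(-8) - 3(0) = 16 ✓
  (2) 0 < 8 ✓
  (3) 0 = 5 × 0, remainder 0 ✓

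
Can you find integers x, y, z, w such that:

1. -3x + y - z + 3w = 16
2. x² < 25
Yes

Take x = 0, y = 0, z = -16, w = 0. Substituting into each constraint:
  (1) -3(0) + 0 + 16 + 3(0) = 16 ✓
  (2) x² = (0)² = 0, and 0 < 25 ✓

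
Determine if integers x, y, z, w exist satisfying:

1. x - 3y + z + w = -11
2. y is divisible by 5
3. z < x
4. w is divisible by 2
Yes

Take x = 10, y = 10, z = 9, w = 0. Substituting into each constraint:
  (1) 10 - 3(10) + 9 + 0 = -11 ✓
  (2) 10 = 5 × 2, remainder 0 ✓
  (3) 9 < 10 ✓
  (4) 0 = 2 × 0, remainder 0 ✓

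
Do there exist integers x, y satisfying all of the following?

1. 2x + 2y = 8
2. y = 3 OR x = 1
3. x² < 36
Yes

Take x = 1, y = 3. Substituting into each constraint:
  (1) 2(1) + 2(3) = 8 ✓
  (2) y = 3, target 3 ✓ (first branch holds)
  (3) x² = (1)² = 1, and 1 < 36 ✓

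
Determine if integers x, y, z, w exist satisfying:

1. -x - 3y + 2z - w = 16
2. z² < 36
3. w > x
Yes

Take x = -10, y = 1, z = 0, w = -9. Substituting into each constraint:
  (1) 10 - 3(1) + 2(0) + 9 = 16 ✓
  (2) z² = (0)² = 0, and 0 < 36 ✓
  (3) -9 > -10 ✓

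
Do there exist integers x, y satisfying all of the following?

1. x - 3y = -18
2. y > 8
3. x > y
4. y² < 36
No

A contradictory subset is {y > 8, y² < 36}. No integer assignment can satisfy these jointly:

  - y > 8: bounds one variable relative to a constant
  - y² < 36: restricts y to |y| ≤ 5

Direct contradiction: the bounds on y require y ≥ 9 and y ≤ 5 simultaneously, which is empty.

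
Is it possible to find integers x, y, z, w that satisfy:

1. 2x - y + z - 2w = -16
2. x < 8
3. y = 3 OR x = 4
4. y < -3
Yes

Take x = 4, y = -4, z = 0, w = 14. Substituting into each constraint:
  (1) 2(4) + 4 + 0 - 2(14) = -16 ✓
  (2) 4 < 8 ✓
  (3) x = 4, target 4 ✓ (second branch holds)
  (4) -4 < -3 ✓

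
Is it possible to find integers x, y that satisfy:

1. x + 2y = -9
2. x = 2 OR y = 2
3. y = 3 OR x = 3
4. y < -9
No

A contradictory subset is {x + 2y = -9, x = 2 OR y = 2, y < -9}. No integer assignment can satisfy these jointly:

  - x + 2y = -9: is a linear equation tying the variables together
  - x = 2 OR y = 2: forces a choice: either x = 2 or y = 2
  - y < -9: bounds one variable relative to a constant

Split on the disjunction (x = 2 OR y = 2):
  • If x = 2: with x = 2, every remaining term of the linear equation is divisible by 2, so the left side is ≡ 0 (mod 2); but the right side -11 ≡ 1 (mod 2). No integers can satisfy it.
  • If y = 2: this contradicts the bound y ≤ -10.
Both branches are infeasible, so the system has no integer solution.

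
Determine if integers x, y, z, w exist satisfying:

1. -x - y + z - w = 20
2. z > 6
Yes

Take x = 0, y = -13, z = 7, w = 0. Substituting into each constraint:
  (1) 0 + 13 + 7 + 0 = 20 ✓
  (2) 7 > 6 ✓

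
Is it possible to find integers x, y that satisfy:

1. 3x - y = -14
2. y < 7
Yes

Take x = -3, y = 5. Substituting into each constraint:
  (1) 3(-3) + (-5) = -14 ✓
  (2) 5 < 7 ✓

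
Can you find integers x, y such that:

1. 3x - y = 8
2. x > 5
Yes

Take x = 6, y = 10. Substituting into each constraint:
  (1) 3(6) + (-10) = 8 ✓
  (2) 6 > 5 ✓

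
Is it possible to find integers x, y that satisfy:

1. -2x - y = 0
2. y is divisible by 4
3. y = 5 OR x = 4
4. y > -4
No

A contradictory subset is {-2x - y = 0, y = 5 OR x = 4, y > -4}. No integer assignment can satisfy these jointly:

  - -2x - y = 0: is a linear equation tying the variables together
  - y = 5 OR x = 4: forces a choice: either y = 5 or x = 4
  - y > -4: bounds one variable relative to a constant

Split on the disjunction (y = 5 OR x = 4):
  • If y = 5: with y = 5, every remaining term of the linear equation is divisible by 2, so the left side is ≡ 0 (mod 2); but the right side 5 ≡ 1 (mod 2). No integers can satisfy it.
  • If x = 4: the equation forces y = -8, which contradicts the bound y ≥ -3.
Both branches are infeasible, so the system has no integer solution.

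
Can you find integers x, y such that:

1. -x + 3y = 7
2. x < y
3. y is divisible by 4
Yes

Take x = -7, y = 0. Substituting into each constraint:
  (1) 7 + 3(0) = 7 ✓
  (2) -7 < 0 ✓
  (3) 0 = 4 × 0, remainder 0 ✓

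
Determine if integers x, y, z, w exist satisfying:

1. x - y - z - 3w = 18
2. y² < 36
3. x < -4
Yes

Take x = -5, y = 1, z = 0, w = -8. Substituting into each constraint:
  (1) (-5) + (-1) + 0 - 3(-8) = 18 ✓
  (2) y² = (1)² = 1, and 1 < 36 ✓
  (3) -5 < -4 ✓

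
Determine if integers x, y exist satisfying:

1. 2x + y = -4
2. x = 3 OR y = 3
Yes

Take x = 3, y = -10. Substituting into each constraint:
  (1) 2(3) + (-10) = -4 ✓
  (2) x = 3, target 3 ✓ (first branch holds)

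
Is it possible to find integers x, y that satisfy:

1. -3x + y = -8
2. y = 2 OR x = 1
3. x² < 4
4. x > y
Yes

Take x = 1, y = -5. Substituting into each constraint:
  (1) -3(1) + (-5) = -8 ✓
  (2) x = 1, target 1 ✓ (second branch holds)
  (3) x² = (1)² = 1, and 1 < 4 ✓
  (4) 1 > -5 ✓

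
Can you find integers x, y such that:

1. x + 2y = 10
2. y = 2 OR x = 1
Yes

Take x = 6, y = 2. Substituting into each constraint:
  (1) 6 + 2(2) = 10 ✓
  (2) y = 2, target 2 ✓ (first branch holds)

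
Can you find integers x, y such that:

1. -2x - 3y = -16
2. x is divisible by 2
Yes

Take x = 2, y = 4. Substituting into each constraint:
  (1) -2(2) - 3(4) = -16 ✓
  (2) 2 = 2 × 1, remainder 0 ✓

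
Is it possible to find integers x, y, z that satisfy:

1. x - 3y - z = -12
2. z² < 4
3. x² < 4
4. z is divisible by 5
Yes

Take x = 0, y = 4, z = 0. Substituting into each constraint:
  (1) 0 - 3(4) + 0 = -12 ✓
  (2) z² = (0)² = 0, and 0 < 4 ✓
  (3) x² = (0)² = 0, and 0 < 4 ✓
  (4) 0 = 5 × 0, remainder 0 ✓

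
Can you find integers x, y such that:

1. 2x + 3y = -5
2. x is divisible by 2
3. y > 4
Yes

Take x = -10, y = 5. Substituting into each constraint:
  (1) 2(-10) + 3(5) = -5 ✓
  (2) -10 = 2 × -5, remainder 0 ✓
  (3) 5 > 4 ✓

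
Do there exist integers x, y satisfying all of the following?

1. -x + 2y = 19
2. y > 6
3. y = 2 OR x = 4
No

The full constraint system is jointly infeasible over the integers. Each constraint and what it forces:

  - -x + 2y = 19: is a linear equation tying the variables together
  - y > 6: bounds one variable relative to a constant
  - y = 2 OR x = 4: forces a choice: either y = 2 or x = 4

Split on the disjunction (y = 2 OR x = 4):
  • If y = 2: this contradicts the bound y ≥ 7.
  • If x = 4: with x = 4, every remaining term of the linear equation is divisible by 2, so the left side is ≡ 0 (mod 2); but the right side 23 ≡ 1 (mod 2). No integers can satisfy it.
Both branches are infeasible, so the system has no integer solution.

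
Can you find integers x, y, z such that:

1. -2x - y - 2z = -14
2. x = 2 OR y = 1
Yes

Take x = 2, y = 0, z = 5. Substituting into each constraint:
  (1) -2(2) + 0 - 2(5) = -14 ✓
  (2) x = 2, target 2 ✓ (first branch holds)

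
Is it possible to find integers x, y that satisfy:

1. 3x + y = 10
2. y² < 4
Yes

Take x = 3, y = 1. Substituting into each constraint:
  (1) 3(3) + 1 = 10 ✓
  (2) y² = (1)² = 1, and 1 < 4 ✓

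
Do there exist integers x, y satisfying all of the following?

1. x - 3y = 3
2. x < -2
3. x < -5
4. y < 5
Yes

Take x = -6, y = -3. Substituting into each constraint:
  (1) (-6) - 3(-3) = 3 ✓
  (2) -6 < -2 ✓
  (3) -6 < -5 ✓
  (4) -3 < 5 ✓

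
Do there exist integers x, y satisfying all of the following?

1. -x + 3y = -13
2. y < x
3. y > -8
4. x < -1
Yes

Take x = -2, y = -5. Substituting into each constraint:
  (1) 2 + 3(-5) = -13 ✓
  (2) -5 < -2 ✓
  (3) -5 > -8 ✓
  (4) -2 < -1 ✓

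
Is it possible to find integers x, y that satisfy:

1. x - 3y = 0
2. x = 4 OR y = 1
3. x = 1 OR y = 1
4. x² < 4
No

The full constraint system is jointly infeasible over the integers. Each constraint and what it forces:

  - x - 3y = 0: is a linear equation tying the variables together
  - x = 4 OR y = 1: forces a choice: either x = 4 or y = 1
  - x = 1 OR y = 1: forces a choice: either x = 1 or y = 1
  - x² < 4: restricts x to |x| ≤ 1

The bounds confine x to {-1, 0, 1}. For each value, substitute into the equation:
  • x = -1: the equation gives -3y = 1, so y would not be an integer.
  • x = 0: the equation forces y = 0, but neither branch of (x = 4 OR y = 1) holds.
  • x = 1: the equation gives -3y = -1, so y would not be an integer.
Every case fails, so no integer solution exists.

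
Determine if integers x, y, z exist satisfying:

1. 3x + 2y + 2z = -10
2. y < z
Yes

Take x = -4, y = 0, z = 1. Substituting into each constraint:
  (1) 3(-4) + 2(0) + 2(1) = -10 ✓
  (2) 0 < 1 ✓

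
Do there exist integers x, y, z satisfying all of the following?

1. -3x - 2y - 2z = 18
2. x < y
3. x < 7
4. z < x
Yes

Take x = 0, y = 1, z = -10. Substituting into each constraint:
  (1) -3(0) - 2(1) - 2(-10) = 18 ✓
  (2) 0 < 1 ✓
  (3) 0 < 7 ✓
  (4) -10 < 0 ✓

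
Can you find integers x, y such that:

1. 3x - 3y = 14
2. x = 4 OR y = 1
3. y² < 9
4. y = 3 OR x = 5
No

Even the single constraint (3x - 3y = 14) is infeasible over the integers.

  - 3x - 3y = 14: every term on the left is divisible by 3, so the LHS ≡ 0 (mod 3), but the RHS 14 is not — no integer solution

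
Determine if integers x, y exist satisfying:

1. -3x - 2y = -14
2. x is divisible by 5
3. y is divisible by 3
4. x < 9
No

A contradictory subset is {-3x - 2y = -14, y is divisible by 3}. No integer assignment can satisfy these jointly:

  - -3x - 2y = -14: is a linear equation tying the variables together
  - y is divisible by 3: restricts y to multiples of 3

Modular obstruction: writing y = 3y', every remaining term of the linear equation is divisible by 3, so the left side is ≡ 0 (mod 3); but the right side -14 ≡ 1 (mod 3). No integers can satisfy it.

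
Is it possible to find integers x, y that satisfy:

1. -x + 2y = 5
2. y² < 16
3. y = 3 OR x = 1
Yes

Take x = 1, y = 3. Substituting into each constraint:
  (1) (-1) + 2(3) = 5 ✓
  (2) y² = (3)² = 9, and 9 < 16 ✓
  (3) y = 3, target 3 ✓ (first branch holds)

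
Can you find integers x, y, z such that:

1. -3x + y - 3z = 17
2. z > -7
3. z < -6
No

A contradictory subset is {z > -7, z < -6}. No integer assignment can satisfy these jointly:

  - z > -7: bounds one variable relative to a constant
  - z < -6: bounds one variable relative to a constant

Direct contradiction: the bounds on z require z ≥ -6 and z ≤ -7 simultaneously, which is empty.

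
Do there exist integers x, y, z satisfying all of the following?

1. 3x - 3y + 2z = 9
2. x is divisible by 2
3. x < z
Yes

Take x = 2, y = 1, z = 3. Substituting into each constraint:
  (1) 3(2) - 3(1) + 2(3) = 9 ✓
  (2) 2 = 2 × 1, remainder 0 ✓
  (3) 2 < 3 ✓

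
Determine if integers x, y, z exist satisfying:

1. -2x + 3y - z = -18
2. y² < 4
Yes

Take x = 0, y = 0, z = 18. Substituting into each constraint:
  (1) -2(0) + 3(0) + (-18) = -18 ✓
  (2) y² = (0)² = 0, and 0 < 4 ✓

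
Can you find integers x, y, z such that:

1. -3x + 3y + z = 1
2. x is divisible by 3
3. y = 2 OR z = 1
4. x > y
Yes

Take x = 3, y = 2, z = 4. Substituting into each constraint:
  (1) -3(3) + 3(2) + 4 = 1 ✓
  (2) 3 = 3 × 1, remainder 0 ✓
  (3) y = 2, target 2 ✓ (first branch holds)
  (4) 3 > 2 ✓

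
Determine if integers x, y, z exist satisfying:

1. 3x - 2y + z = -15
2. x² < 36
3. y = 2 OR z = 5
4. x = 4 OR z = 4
Yes

Take x = -5, y = 2, z = 4. Substituting into each constraint:
  (1) 3(-5) - 2(2) + 4 = -15 ✓
  (2) x² = (-5)² = 25, and 25 < 36 ✓
  (3) y = 2, target 2 ✓ (first branch holds)
  (4) z = 4, target 4 ✓ (second branch holds)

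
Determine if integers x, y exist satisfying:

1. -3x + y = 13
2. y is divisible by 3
No

The full constraint system is jointly infeasible over the integers. Each constraint and what it forces:

  - -3x + y = 13: is a linear equation tying the variables together
  - y is divisible by 3: restricts y to multiples of 3

Modular obstruction: writing y = 3y', every remaining term of the linear equation is divisible by 3, so the left side is ≡ 0 (mod 3); but the right side 13 ≡ 1 (mod 3). No integers can satisfy it.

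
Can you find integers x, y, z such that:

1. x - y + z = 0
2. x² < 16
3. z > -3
Yes

Take x = 0, y = 0, z = 0. Substituting into each constraint:
  (1) 0 + 0 + 0 = 0 ✓
  (2) x² = (0)² = 0, and 0 < 16 ✓
  (3) 0 > -3 ✓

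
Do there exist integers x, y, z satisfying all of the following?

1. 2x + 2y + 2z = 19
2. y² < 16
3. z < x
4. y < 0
No

Even the single constraint (2x + 2y + 2z = 19) is infeasible over the integers.

  - 2x + 2y + 2z = 19: every term on the left is divisible by 2, so the LHS ≡ 0 (mod 2), but the RHS 19 is not — no integer solution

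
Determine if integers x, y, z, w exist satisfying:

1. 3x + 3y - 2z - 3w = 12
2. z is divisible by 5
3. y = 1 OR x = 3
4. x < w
Yes

Take x = 3, y = 5, z = 0, w = 4. Substituting into each constraint:
  (1) 3(3) + 3(5) - 2(0) - 3(4) = 12 ✓
  (2) 0 = 5 × 0, remainder 0 ✓
  (3) x = 3, target 3 ✓ (second branch holds)
  (4) 3 < 4 ✓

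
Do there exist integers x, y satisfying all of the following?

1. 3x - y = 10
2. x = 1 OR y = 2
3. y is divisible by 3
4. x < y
No

A contradictory subset is {3x - y = 10, x = 1 OR y = 2, x < y}. No integer assignment can satisfy these jointly:

  - 3x - y = 10: is a linear equation tying the variables together
  - x = 1 OR y = 2: forces a choice: either x = 1 or y = 2
  - x < y: bounds one variable relative to another variable

Split on the disjunction (x = 1 OR y = 2):
  • If x = 1: the equation forces y = -7, giving (x, y) = (1, -7), which violates y > x.
  • If y = 2: the equation forces x = 4, giving (y, x) = (2, 4), which violates y > x.
Both branches are infeasible, so the system has no integer solution.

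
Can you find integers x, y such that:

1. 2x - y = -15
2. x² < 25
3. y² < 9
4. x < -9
No

A contradictory subset is {x² < 25, x < -9}. No integer assignment can satisfy these jointly:

  - x² < 25: restricts x to |x| ≤ 4
  - x < -9: bounds one variable relative to a constant

Direct contradiction: the bounds on x require x ≥ -4 and x ≤ -10 simultaneously, which is empty.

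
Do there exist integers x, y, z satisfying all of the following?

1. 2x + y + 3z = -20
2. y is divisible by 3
Yes

Take x = 2, y = 0, z = -8. Substituting into each constraint:
  (1) 2(2) + 0 + 3(-8) = -20 ✓
  (2) 0 = 3 × 0, remainder 0 ✓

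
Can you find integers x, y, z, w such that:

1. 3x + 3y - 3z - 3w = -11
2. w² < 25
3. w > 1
No

Even the single constraint (3x + 3y - 3z - 3w = -11) is infeasible over the integers.

  - 3x + 3y - 3z - 3w = -11: every term on the left is divisible by 3, so the LHS ≡ 0 (mod 3), but the RHS -11 is not — no integer solution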